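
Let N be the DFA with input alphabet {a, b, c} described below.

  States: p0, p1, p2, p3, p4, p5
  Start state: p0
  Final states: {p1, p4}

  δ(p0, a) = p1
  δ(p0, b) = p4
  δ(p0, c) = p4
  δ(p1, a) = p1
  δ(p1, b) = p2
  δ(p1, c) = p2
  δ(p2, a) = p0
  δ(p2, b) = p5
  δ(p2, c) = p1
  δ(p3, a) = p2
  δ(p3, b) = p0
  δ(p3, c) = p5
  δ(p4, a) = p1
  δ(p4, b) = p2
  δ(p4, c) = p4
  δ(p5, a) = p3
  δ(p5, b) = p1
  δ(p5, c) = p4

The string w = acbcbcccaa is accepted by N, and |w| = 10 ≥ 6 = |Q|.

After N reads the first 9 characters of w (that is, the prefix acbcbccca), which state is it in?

State sequence: p0 -a-> p1 -c-> p2 -b-> p5 -c-> p4 -b-> p2 -c-> p1 -c-> p2 -c-> p1 -a-> p1

After reading 9 characters, N is in state p1.
(This kind of state-tracing is the core of the pumping-lemma construction: with 6 states, pigeonhole forces a repeat within the first 6 steps.)

p1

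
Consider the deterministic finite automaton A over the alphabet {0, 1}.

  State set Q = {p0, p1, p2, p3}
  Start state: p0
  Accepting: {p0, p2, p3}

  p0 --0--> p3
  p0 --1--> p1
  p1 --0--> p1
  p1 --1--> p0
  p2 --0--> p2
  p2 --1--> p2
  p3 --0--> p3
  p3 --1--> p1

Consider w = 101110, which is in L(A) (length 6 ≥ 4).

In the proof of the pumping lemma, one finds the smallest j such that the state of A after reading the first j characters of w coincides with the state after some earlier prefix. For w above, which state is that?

Run of A on w = 1 0 1 1 1 0:
  step 0: p0  (start)
  step 1: p1  (read 1: p0→p1)
  step 2: p1  (read 0: p1→p1)   ← first repeat (p1 seen earlier)
  step 3: p0  (read 1: p1→p0)
  step 4: p1  (read 1: p0→p1)
  step 5: p0  (read 1: p1→p0)
  step 6: p3  (read 0: p0→p3)

The earliest repeat is at step j = 2: A is in p1, which it already visited at step i = 1.

p1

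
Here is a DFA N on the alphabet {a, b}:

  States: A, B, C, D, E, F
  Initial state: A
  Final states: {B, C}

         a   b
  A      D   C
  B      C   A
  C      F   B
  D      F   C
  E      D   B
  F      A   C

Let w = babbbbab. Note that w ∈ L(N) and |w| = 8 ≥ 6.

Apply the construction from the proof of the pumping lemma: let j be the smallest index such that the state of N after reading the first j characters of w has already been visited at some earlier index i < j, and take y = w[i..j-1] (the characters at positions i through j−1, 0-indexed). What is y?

State sequence: A -b-> C -a-> F -b-> C -b-> B -b-> A -b-> C -a-> F -b-> C
First repeat at step 3: C was already visited.

So i = 1, j = 3, giving x = w[0:1] = b, y = w[1:3] = ab, z = w[3:8] = bbbab.
Check: |xy| = 3 ≤ 6 and |y| = 2 ≥ 1. Reading y takes N from C back to C, so every xyⁱz is accepted.

ab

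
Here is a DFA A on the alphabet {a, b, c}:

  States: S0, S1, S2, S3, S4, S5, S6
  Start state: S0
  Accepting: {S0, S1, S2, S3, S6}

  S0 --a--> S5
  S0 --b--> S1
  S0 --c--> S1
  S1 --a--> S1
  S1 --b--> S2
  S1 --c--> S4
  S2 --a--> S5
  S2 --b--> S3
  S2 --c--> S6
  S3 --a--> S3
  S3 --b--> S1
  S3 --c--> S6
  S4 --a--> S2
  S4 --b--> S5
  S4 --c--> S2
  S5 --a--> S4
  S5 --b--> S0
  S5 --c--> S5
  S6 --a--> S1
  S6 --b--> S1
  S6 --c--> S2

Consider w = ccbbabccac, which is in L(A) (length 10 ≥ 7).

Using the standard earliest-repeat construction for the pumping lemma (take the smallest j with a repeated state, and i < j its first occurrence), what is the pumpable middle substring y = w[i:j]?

ccbb

Run of A on w = c c b b a b c c a c:
  step 0: S0  (start)
  step 1: S1  (read c: S0→S1)
  step 2: S4  (read c: S1→S4)
  step 3: S5  (read b: S4→S5)
  step 4: S0  (read b: S5→S0)   ← first repeat (S0 seen earlier)
  step 5: S5  (read a: S0→S5)
  step 6: S0  (read b: S5→S0)
  step 7: S1  (read c: S0→S1)
  step 8: S4  (read c: S1→S4)
  step 9: S2  (read a: S4→S2)
  step 10: S6  (read c: S2→S6)

So i = 0, j = 4, giving x = w[0:0] = ε, y = w[0:4] = ccbb, z = w[4:10] = abccac.
Check: |xy| = 4 ≤ 7 and |y| = 4 ≥ 1. Reading y takes A from S0 back to S0, so every xyⁱz is accepted.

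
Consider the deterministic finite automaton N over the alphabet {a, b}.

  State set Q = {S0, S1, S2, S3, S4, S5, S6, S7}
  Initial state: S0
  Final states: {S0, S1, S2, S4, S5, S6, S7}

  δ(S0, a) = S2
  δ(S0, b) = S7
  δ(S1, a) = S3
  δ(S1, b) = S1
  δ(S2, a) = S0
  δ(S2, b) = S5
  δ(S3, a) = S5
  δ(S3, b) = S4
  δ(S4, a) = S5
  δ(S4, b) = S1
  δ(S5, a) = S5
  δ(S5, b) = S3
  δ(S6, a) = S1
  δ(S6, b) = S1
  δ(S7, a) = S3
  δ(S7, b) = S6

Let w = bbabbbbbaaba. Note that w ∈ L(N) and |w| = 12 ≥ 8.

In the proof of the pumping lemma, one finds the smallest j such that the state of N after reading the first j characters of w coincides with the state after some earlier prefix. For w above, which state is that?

State sequence: S0 -b-> S7 -b-> S6 -a-> S1 -b-> S1 -b-> S1 -b-> S1 -b-> S1 -b-> S1 -a-> S3 -a-> S5 -b-> S3 -a-> S5
First repeat at step 4: S1 was already visited.

The earliest repeat is at step j = 4: N is in S1, which it already visited at step i = 3.
With |Q| = 8, pigeonhole forces a state repeat no later than step 8; the substring read between the first and second visits to that state can be pumped.

S1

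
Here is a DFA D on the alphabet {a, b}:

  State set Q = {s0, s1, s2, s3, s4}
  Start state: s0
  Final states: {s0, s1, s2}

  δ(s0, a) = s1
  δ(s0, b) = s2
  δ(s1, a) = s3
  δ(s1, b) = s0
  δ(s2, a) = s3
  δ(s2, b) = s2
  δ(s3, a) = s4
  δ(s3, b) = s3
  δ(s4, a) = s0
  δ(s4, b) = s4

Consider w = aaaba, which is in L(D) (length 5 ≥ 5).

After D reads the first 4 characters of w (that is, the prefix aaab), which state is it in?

Run of D on the first 4 characters of w = a a a b:
  step 0: s0  (start)
  step 1: s1  (read a: s0→s1)
  step 2: s3  (read a: s1→s3)
  step 3: s4  (read a: s3→s4)
  step 4: s4  (read b: s4→s4)

After reading 4 characters, D is in state s4.

s4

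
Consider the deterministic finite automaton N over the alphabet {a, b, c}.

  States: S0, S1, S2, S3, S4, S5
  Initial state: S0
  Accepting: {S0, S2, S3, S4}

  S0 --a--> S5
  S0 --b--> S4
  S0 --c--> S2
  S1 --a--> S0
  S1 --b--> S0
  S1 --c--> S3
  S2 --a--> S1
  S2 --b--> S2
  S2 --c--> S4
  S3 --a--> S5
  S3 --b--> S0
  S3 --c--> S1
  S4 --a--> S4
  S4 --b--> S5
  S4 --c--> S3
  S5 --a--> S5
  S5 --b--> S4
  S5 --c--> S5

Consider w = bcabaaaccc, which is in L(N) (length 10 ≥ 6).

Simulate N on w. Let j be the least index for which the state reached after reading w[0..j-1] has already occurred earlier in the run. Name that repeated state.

S4

State sequence: S0 -b-> S4 -c-> S3 -a-> S5 -b-> S4 -a-> S4 -a-> S4 -a-> S4 -c-> S3 -c-> S1 -c-> S3
First repeat at step 4: S4 was already visited.

The earliest repeat is at step j = 4: N is in S4, which it already visited at step i = 1.
With |Q| = 6, pigeonhole forces a state repeat no later than step 6; the substring read between the first and second visits to that state can be pumped.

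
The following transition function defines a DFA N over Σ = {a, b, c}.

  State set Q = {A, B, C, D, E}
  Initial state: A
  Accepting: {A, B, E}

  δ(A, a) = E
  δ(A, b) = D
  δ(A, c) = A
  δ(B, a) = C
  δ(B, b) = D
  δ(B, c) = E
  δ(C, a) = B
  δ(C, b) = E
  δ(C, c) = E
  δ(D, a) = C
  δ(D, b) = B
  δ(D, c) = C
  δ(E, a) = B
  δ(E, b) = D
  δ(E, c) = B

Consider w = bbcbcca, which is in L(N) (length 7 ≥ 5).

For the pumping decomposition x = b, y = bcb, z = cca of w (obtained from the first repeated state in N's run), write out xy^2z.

bbcbbcbcca

xy^2z = b·bcb·bcb·cca = bbcbbcbcca.
Reading y = bcb takes N from D back to D, so after x·y·y the machine is still in D, and z then leads to the accepting state B. Hence bbcbbcbcca ∈ L(N).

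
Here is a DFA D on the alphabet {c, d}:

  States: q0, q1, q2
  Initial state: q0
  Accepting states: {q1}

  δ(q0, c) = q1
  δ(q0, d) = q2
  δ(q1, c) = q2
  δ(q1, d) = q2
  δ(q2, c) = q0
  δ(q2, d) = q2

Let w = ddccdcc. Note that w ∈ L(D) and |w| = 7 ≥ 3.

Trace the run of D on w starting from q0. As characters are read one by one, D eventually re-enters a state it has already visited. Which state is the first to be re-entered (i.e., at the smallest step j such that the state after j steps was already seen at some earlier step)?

Run of D on w = d d c c d c c:
  step 0: q0  (start)
  step 1: q2  (read d: q0→q2)
  step 2: q2  (read d: q2→q2)   ← first repeat (q2 seen earlier)
  step 3: q0  (read c: q2→q0)
  step 4: q1  (read c: q0→q1)
  step 5: q2  (read d: q1→q2)
  step 6: q0  (read c: q2→q0)
  step 7: q1  (read c: q0→q1)

The earliest repeat is at step j = 2: D is in q2, which it already visited at step i = 1.

q2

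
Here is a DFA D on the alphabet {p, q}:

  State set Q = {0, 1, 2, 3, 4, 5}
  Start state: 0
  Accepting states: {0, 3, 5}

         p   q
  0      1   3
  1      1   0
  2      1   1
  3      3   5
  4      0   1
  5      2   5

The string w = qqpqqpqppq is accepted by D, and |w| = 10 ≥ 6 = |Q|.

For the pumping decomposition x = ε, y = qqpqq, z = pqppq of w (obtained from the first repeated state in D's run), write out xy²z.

qqpqqqqpqqpqppq

xy^2z = ε·qqpqq·qqpqq·pqppq = qqpqqqqpqqpqppq.
Reading y = qqpqq takes D from 0 back to 0, so after x·y·y the machine is still in 0, and z then leads to the accepting state 0. Hence qqpqqqqpqqpqppq ∈ L(D).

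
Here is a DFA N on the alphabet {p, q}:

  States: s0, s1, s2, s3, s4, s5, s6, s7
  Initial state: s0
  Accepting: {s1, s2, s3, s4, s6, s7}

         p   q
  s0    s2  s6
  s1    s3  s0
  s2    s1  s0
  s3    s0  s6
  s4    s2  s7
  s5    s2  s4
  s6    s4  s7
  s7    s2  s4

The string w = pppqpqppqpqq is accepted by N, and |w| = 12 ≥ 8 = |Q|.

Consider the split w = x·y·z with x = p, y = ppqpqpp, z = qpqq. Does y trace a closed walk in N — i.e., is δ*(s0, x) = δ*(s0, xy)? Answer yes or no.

no

Run of N on the first 8 characters of w = p p p q p q p p:
  step 0: s0  (start)
  step 1: s2  (read p: s0→s2)
  step 2: s1  (read p: s2→s1)
  step 3: s3  (read p: s1→s3)
  step 4: s6  (read q: s3→s6)
  step 5: s4  (read p: s6→s4)
  step 6: s7  (read q: s4→s7)
  step 7: s2  (read p: s7→s2)
  step 8: s1  (read p: s2→s1)

After x (step 1): s2. After xy (step 8): s1.
They differ (s2 ≠ s1), so y is not a cycle from the state after x; this split is not the one the pumping-lemma construction produces, and pumping y need not keep the string in L(N).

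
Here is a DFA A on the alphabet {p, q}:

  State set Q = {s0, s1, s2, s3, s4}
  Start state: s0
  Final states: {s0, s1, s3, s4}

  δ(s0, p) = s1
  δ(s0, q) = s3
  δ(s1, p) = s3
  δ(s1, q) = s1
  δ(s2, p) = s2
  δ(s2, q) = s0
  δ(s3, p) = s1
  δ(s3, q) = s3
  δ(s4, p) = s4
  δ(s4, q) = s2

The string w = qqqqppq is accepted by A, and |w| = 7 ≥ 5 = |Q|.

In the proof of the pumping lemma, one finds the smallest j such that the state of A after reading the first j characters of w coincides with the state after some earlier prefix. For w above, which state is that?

State sequence: s0 -q-> s3 -q-> s3 -q-> s3 -q-> s3 -p-> s1 -p-> s3 -q-> s3
First repeat at step 2: s3 was already visited.

The earliest repeat is at step j = 2: A is in s3, which it already visited at step i = 1.
Pumping length from the standard proof: p = 5 (the number of states). The repeated state found above gives |xy| = j ≤ 5 and |y| = j − i ≥ 1.

s3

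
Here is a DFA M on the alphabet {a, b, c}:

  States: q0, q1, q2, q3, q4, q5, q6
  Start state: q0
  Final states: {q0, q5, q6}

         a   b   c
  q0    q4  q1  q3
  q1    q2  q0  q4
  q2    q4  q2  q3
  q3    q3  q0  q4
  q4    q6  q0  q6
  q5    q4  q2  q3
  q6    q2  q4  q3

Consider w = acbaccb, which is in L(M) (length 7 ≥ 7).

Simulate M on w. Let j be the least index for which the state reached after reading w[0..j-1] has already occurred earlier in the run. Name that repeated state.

q4

Run of M on w = a c b a c c b:
  step 0: q0  (start)
  step 1: q4  (read a: q0→q4)
  step 2: q6  (read c: q4→q6)
  step 3: q4  (read b: q6→q4)   ← first repeat (q4 seen earlier)
  step 4: q6  (read a: q4→q6)
  step 5: q3  (read c: q6→q3)
  step 6: q4  (read c: q3→q4)
  step 7: q0  (read b: q4→q0)

The earliest repeat is at step j = 3: M is in q4, which it already visited at step i = 1.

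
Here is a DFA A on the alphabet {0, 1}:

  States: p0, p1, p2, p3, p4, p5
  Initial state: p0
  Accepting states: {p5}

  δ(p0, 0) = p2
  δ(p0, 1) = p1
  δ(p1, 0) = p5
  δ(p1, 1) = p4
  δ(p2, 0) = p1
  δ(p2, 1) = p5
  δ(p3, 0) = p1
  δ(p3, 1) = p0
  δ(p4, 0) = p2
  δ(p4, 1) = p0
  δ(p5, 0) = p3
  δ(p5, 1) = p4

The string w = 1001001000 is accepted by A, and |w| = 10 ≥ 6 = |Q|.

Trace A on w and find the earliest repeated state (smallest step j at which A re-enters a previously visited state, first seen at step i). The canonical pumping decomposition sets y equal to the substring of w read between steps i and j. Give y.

1001

State sequence: p0 -1-> p1 -0-> p5 -0-> p3 -1-> p0 -0-> p2 -0-> p1 -1-> p4 -0-> p2 -0-> p1 -0-> p5
First repeat at step 4: p0 was already visited.

So i = 0, j = 4, giving x = w[0:0] = ε, y = w[0:4] = 1001, z = w[4:10] = 001000.
Check: |xy| = 4 ≤ 6 and |y| = 4 ≥ 1. Reading y takes A from p0 back to p0, so every xyⁱz is accepted.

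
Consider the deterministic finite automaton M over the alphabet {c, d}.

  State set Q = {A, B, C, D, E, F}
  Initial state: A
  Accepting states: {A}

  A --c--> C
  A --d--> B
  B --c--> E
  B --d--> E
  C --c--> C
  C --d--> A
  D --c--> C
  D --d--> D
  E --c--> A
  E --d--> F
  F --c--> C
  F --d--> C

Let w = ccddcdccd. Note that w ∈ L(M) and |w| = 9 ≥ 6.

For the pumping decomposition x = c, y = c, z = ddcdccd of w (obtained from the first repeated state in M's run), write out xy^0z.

xy⁰z = xz = c·ddcdccd = cddcdccd.
Reading y = c takes M from C back to C, so after x the machine is still in C, and z then leads to the accepting state A. Hence cddcdccd ∈ L(M).

cddcdccd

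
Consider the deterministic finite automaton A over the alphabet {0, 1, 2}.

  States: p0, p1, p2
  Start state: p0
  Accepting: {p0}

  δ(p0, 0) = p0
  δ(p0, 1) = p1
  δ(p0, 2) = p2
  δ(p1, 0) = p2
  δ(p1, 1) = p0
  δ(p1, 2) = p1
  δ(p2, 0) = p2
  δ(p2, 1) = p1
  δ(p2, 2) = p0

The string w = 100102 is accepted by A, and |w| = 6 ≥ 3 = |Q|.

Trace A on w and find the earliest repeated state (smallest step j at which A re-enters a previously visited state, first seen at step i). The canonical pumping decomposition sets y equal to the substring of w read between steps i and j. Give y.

Run of A on w = 1 0 0 1 0 2:
  step 0: p0  (start)
  step 1: p1  (read 1: p0→p1)
  step 2: p2  (read 0: p1→p2)
  step 3: p2  (read 0: p2→p2)   ← first repeat (p2 seen earlier)
  step 4: p1  (read 1: p2→p1)
  step 5: p2  (read 0: p1→p2)
  step 6: p0  (read 2: p2→p0)

So i = 2, j = 3, giving x = w[0:2] = 10, y = w[2:3] = 0, z = w[3:6] = 102.
Check: |xy| = 3 ≤ 3 and |y| = 1 ≥ 1. Reading y takes A from p2 back to p2, so every xyⁱz is accepted.

0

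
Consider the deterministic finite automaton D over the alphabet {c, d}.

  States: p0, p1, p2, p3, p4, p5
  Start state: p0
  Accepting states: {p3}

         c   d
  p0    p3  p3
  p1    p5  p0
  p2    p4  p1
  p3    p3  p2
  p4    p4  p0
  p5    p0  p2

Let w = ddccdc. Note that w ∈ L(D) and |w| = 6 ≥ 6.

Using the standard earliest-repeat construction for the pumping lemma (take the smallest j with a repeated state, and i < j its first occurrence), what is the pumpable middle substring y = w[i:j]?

c

State sequence: p0 -d-> p3 -d-> p2 -c-> p4 -c-> p4 -d-> p0 -c-> p3
First repeat at step 4: p4 was already visited.

So i = 3, j = 4, giving x = w[0:3] = ddc, y = w[3:4] = c, z = w[4:6] = dc.
Check: |xy| = 4 ≤ 6 and |y| = 1 ≥ 1. Reading y takes D from p4 back to p4, so every xyⁱz is accepted.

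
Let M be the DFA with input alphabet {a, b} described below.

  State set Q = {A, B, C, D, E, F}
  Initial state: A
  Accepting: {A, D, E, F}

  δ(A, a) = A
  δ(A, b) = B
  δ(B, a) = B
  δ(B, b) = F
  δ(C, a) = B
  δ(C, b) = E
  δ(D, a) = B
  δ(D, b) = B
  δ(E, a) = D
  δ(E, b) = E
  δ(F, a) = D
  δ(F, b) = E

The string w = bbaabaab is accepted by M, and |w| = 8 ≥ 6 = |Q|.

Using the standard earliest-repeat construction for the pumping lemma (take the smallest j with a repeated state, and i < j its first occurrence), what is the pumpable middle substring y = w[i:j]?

baa

State sequence: A -b-> B -b-> F -a-> D -a-> B -b-> F -a-> D -a-> B -b-> F
First repeat at step 4: B was already visited.

So i = 1, j = 4, giving x = w[0:1] = b, y = w[1:4] = baa, z = w[4:8] = baab.
Check: |xy| = 4 ≤ 6 and |y| = 3 ≥ 1. Reading y takes M from B back to B, so every xyⁱz is accepted.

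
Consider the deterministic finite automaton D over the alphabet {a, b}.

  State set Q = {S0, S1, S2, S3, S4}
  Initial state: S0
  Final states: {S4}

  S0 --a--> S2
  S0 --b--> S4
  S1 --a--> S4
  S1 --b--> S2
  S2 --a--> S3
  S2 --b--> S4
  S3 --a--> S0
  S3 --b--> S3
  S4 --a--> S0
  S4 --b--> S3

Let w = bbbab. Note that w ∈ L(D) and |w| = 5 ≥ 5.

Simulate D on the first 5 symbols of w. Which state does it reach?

Run of D on the first 5 characters of w = b b b a b:
  step 0: S0  (start)
  step 1: S4  (read b: S0→S4)
  step 2: S3  (read b: S4→S3)
  step 3: S3  (read b: S3→S3)
  step 4: S0  (read a: S3→S0)
  step 5: S4  (read b: S0→S4)

After reading 5 characters, D is in state S4.
(This kind of state-tracing is the core of the pumping-lemma construction: with 5 states, pigeonhole forces a repeat within the first 5 steps.)

S4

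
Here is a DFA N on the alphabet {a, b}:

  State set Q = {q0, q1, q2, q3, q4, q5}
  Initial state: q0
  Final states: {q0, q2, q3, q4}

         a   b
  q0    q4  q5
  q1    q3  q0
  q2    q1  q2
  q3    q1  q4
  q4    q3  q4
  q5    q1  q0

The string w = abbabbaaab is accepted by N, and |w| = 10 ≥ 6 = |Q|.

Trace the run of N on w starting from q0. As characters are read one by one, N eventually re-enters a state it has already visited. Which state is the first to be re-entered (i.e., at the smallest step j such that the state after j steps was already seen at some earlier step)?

State sequence: q0 -a-> q4 -b-> q4 -b-> q4 -a-> q3 -b-> q4 -b-> q4 -a-> q3 -a-> q1 -a-> q3 -b-> q4
First repeat at step 2: q4 was already visited.

The earliest repeat is at step j = 2: N is in q4, which it already visited at step i = 1.

q4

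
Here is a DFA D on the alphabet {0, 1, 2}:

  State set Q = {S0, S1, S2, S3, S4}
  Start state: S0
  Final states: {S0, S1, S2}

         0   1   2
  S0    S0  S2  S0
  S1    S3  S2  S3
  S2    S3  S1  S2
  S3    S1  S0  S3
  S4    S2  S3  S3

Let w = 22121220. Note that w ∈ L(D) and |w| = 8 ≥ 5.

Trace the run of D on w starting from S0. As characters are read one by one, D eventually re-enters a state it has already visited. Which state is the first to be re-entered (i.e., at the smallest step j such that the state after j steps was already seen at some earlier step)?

S0

State sequence: S0 -2-> S0 -2-> S0 -1-> S2 -2-> S2 -1-> S1 -2-> S3 -2-> S3 -0-> S1
First repeat at step 1: S0 was already visited.

The earliest repeat is at step j = 1: D is in S0, which it already visited at step i = 0.
The DFA has 5 states, so the proof of the pumping lemma guarantees a repeated state among the first 5+1 visited; the segment between the two visits is the pumpable y.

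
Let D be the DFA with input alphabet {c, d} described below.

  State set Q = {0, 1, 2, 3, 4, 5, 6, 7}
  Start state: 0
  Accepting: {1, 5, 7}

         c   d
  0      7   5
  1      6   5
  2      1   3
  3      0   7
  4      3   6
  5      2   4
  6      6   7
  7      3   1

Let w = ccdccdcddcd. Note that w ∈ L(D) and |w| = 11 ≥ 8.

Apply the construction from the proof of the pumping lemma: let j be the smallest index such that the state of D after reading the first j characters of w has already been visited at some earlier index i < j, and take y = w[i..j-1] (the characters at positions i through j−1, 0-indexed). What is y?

cd

Run of D on w = c c d c c d c d d c d:
  step 0: 0  (start)
  step 1: 7  (read c: 0→7)
  step 2: 3  (read c: 7→3)
  step 3: 7  (read d: 3→7)   ← first repeat (7 seen earlier)
  step 4: 3  (read c: 7→3)
  step 5: 0  (read c: 3→0)
  step 6: 5  (read d: 0→5)
  step 7: 2  (read c: 5→2)
  step 8: 3  (read d: 2→3)
  step 9: 7  (read d: 3→7)
  step 10: 3  (read c: 7→3)
  step 11: 7  (read d: 3→7)

So i = 1, j = 3, giving x = w[0:1] = c, y = w[1:3] = cd, z = w[3:11] = ccdcddcd.
Check: |xy| = 3 ≤ 8 and |y| = 2 ≥ 1. Reading y takes D from 7 back to 7, so every xyⁱz is accepted.
Pumping length from the standard proof: p = 8 (the number of states). The repeated state found above gives |xy| = j ≤ 8 and |y| = j − i ≥ 1.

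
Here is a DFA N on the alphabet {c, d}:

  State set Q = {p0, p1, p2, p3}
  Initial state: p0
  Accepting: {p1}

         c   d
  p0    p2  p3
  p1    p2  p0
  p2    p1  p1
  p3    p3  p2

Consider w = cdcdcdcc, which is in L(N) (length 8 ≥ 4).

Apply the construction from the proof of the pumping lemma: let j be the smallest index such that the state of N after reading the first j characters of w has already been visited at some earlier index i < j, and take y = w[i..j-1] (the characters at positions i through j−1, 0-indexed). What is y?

Run of N on w = c d c d c d c c:
  step 0: p0  (start)
  step 1: p2  (read c: p0→p2)
  step 2: p1  (read d: p2→p1)
  step 3: p2  (read c: p1→p2)   ← first repeat (p2 seen earlier)
  step 4: p1  (read d: p2→p1)
  step 5: p2  (read c: p1→p2)
  step 6: p1  (read d: p2→p1)
  step 7: p2  (read c: p1→p2)
  step 8: p1  (read c: p2→p1)

So i = 1, j = 3, giving x = w[0:1] = c, y = w[1:3] = dc, z = w[3:8] = dcdcc.
Check: |xy| = 3 ≤ 4 and |y| = 2 ≥ 1. Reading y takes N from p2 back to p2, so every xyⁱz is accepted.

dc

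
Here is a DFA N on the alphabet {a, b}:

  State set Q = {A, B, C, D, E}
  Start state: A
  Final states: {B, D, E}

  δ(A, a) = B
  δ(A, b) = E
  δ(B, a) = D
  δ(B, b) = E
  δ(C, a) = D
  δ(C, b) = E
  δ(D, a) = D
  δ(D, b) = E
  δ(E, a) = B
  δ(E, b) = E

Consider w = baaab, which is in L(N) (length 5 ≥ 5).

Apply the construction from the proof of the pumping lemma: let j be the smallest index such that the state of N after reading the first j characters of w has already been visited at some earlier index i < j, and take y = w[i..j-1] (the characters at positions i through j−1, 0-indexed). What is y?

a

Run of N on w = b a a a b:
  step 0: A  (start)
  step 1: E  (read b: A→E)
  step 2: B  (read a: E→B)
  step 3: D  (read a: B→D)
  step 4: D  (read a: D→D)   ← first repeat (D seen earlier)
  step 5: E  (read b: D→E)

So i = 3, j = 4, giving x = w[0:3] = baa, y = w[3:4] = a, z = w[4:5] = b.
Check: |xy| = 4 ≤ 5 and |y| = 1 ≥ 1. Reading y takes N from D back to D, so every xyⁱz is accepted.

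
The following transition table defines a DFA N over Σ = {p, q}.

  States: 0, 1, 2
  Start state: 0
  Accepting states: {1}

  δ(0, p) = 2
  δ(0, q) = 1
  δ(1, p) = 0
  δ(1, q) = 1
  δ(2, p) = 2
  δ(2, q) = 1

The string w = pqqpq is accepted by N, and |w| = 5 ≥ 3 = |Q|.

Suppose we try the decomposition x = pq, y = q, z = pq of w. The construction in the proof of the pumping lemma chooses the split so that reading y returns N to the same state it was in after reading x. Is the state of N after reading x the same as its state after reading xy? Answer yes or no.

State sequence: 0 -p-> 2 -q-> 1 -q-> 1

After x (step 2): 1. After xy (step 3): 1.
They match, so y = q drives N around a cycle from 1 back to itself; pumping y any number of times keeps N in 1 before reading z, and xyⁱz ∈ L(N) for every i ≥ 0.

yes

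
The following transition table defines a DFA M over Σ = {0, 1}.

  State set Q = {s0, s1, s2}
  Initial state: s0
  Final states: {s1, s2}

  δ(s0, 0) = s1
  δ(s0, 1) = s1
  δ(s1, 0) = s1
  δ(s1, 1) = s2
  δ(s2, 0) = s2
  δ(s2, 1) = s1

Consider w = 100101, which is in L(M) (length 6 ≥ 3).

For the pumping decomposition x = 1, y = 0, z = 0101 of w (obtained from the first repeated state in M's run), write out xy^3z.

xy^3z = 1·0·0·0·0101 = 10000101.
Reading y = 0 takes M from s1 back to s1, so after x·y·y·y the machine is still in s1, and z then leads to the accepting state s1. Hence 10000101 ∈ L(M).

10000101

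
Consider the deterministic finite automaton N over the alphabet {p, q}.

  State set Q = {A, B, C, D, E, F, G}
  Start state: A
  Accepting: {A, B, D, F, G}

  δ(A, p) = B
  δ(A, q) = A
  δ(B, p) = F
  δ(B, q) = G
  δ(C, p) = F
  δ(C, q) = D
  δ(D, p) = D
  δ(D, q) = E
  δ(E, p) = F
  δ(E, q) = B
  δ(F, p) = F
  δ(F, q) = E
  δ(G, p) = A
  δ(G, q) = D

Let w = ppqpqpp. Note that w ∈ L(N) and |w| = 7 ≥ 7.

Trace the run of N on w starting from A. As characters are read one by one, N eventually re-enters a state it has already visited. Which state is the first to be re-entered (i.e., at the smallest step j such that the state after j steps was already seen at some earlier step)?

F

State sequence: A -p-> B -p-> F -q-> E -p-> F -q-> E -p-> F -p-> F
First repeat at step 4: F was already visited.

The earliest repeat is at step j = 4: N is in F, which it already visited at step i = 2.
Since N has 7 states, any run of length ≥ 7 visits 7+1 states, so by pigeonhole some state repeats within the first 7 steps — that repeat gives the pumpable loop.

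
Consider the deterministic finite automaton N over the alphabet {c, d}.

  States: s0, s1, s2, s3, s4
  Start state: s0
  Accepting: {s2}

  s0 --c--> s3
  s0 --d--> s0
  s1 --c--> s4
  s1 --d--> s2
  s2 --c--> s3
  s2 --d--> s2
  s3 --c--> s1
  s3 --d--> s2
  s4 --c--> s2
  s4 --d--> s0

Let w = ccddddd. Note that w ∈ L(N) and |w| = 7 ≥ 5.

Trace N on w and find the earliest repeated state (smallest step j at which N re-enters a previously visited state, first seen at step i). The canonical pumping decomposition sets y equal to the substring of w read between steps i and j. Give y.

Run of N on w = c c d d d d d:
  step 0: s0  (start)
  step 1: s3  (read c: s0→s3)
  step 2: s1  (read c: s3→s1)
  step 3: s2  (read d: s1→s2)
  step 4: s2  (read d: s2→s2)   ← first repeat (s2 seen earlier)
  step 5: s2  (read d: s2→s2)
  step 6: s2  (read d: s2→s2)
  step 7: s2  (read d: s2→s2)

So i = 3, j = 4, giving x = w[0:3] = ccd, y = w[3:4] = d, z = w[4:7] = ddd.
Check: |xy| = 4 ≤ 5 and |y| = 1 ≥ 1. Reading y takes N from s2 back to s2, so every xyⁱz is accepted.
Since N has 5 states, any run of length ≥ 5 visits 5+1 states, so by pigeonhole some state repeats within the first 5 steps — that repeat gives the pumpable loop.

d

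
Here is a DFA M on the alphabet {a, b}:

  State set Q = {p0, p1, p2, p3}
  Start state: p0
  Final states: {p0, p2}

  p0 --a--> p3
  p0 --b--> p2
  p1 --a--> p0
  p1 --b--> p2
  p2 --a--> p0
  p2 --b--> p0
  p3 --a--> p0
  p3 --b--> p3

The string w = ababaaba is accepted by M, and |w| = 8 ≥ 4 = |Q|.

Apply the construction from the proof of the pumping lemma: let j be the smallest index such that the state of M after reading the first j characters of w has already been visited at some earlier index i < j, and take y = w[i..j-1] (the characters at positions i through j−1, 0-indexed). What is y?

b

State sequence: p0 -a-> p3 -b-> p3 -a-> p0 -b-> p2 -a-> p0 -a-> p3 -b-> p3 -a-> p0
First repeat at step 2: p3 was already visited.

So i = 1, j = 2, giving x = w[0:1] = a, y = w[1:2] = b, z = w[2:8] = abaaba.
Check: |xy| = 2 ≤ 4 and |y| = 1 ≥ 1. Reading y takes M from p3 back to p3, so every xyⁱz is accepted.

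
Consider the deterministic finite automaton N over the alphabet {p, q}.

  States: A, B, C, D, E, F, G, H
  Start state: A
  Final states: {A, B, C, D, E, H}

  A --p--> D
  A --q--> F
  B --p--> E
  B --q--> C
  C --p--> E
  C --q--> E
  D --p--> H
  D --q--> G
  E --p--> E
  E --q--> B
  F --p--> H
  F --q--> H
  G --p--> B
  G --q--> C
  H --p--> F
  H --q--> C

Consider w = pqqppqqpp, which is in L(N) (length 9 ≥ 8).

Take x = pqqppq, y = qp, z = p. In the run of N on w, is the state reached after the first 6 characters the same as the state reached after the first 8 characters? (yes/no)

no

Run of N on the first 8 characters of w = p q q p p q q p:
  step 0: A  (start)
  step 1: D  (read p: A→D)
  step 2: G  (read q: D→G)
  step 3: C  (read q: G→C)
  step 4: E  (read p: C→E)
  step 5: E  (read p: E→E)
  step 6: B  (read q: E→B)
  step 7: C  (read q: B→C)
  step 8: E  (read p: C→E)

After x (step 6): B. After xy (step 8): E.
They differ (B ≠ E), so y is not a cycle from the state after x; this split is not the one the pumping-lemma construction produces, and pumping y need not keep the string in L(N).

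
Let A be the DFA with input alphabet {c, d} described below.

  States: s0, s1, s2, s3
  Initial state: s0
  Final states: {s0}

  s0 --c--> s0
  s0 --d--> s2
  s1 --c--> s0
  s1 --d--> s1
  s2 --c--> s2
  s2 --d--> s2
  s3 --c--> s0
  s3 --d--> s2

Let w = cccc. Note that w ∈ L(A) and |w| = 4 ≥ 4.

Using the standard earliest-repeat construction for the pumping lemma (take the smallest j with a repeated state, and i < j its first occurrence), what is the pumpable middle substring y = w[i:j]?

Run of A on w = c c c c:
  step 0: s0  (start)
  step 1: s0  (read c: s0→s0)   ← first repeat (s0 seen earlier)
  step 2: s0  (read c: s0→s0)
  step 3: s0  (read c: s0→s0)
  step 4: s0  (read c: s0→s0)

So i = 0, j = 1, giving x = w[0:0] = ε, y = w[0:1] = c, z = w[1:4] = ccc.
Check: |xy| = 1 ≤ 4 and |y| = 1 ≥ 1. Reading y takes A from s0 back to s0, so every xyⁱz is accepted.

c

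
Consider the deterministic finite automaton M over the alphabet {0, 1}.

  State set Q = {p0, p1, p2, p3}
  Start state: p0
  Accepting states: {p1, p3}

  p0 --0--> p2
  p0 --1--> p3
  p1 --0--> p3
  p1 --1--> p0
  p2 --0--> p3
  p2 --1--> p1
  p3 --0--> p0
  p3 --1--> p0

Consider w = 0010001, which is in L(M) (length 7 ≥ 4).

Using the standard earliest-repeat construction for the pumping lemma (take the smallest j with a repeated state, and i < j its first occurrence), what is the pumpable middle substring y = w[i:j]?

001

State sequence: p0 -0-> p2 -0-> p3 -1-> p0 -0-> p2 -0-> p3 -0-> p0 -1-> p3
First repeat at step 3: p0 was already visited.

So i = 0, j = 3, giving x = w[0:0] = ε, y = w[0:3] = 001, z = w[3:7] = 0001.
Check: |xy| = 3 ≤ 4 and |y| = 3 ≥ 1. Reading y takes M from p0 back to p0, so every xyⁱz is accepted.
With |Q| = 4, pigeonhole forces a state repeat no later than step 4; the substring read between the first and second visits to that state can be pumped.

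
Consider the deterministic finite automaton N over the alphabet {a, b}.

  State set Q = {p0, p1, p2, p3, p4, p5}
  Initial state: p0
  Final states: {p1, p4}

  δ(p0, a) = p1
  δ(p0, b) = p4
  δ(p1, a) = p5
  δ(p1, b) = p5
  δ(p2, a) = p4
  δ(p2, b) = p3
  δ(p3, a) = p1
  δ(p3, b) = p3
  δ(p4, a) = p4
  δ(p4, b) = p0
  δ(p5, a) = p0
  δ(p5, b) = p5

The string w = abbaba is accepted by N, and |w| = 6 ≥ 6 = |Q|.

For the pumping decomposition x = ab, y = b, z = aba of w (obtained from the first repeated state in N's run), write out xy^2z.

xy^2z = ab·b·b·aba = abbbaba.
Reading y = b takes N from p5 back to p5, so after x·y·y the machine is still in p5, and z then leads to the accepting state p4. Hence abbbaba ∈ L(N).

abbbaba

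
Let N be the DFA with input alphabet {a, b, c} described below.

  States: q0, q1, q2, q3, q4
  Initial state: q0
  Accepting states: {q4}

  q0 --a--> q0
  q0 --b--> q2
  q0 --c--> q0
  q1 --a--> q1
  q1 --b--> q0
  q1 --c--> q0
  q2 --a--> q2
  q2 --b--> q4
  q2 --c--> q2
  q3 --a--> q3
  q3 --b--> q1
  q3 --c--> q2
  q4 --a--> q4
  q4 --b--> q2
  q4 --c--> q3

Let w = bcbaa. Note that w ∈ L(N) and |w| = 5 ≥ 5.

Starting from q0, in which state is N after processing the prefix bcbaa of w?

q4

Run of N on the first 5 characters of w = b c b a a:
  step 0: q0  (start)
  step 1: q2  (read b: q0→q2)
  step 2: q2  (read c: q2→q2)
  step 3: q4  (read b: q2→q4)
  step 4: q4  (read a: q4→q4)
  step 5: q4  (read a: q4→q4)

After reading 5 characters, N is in state q4.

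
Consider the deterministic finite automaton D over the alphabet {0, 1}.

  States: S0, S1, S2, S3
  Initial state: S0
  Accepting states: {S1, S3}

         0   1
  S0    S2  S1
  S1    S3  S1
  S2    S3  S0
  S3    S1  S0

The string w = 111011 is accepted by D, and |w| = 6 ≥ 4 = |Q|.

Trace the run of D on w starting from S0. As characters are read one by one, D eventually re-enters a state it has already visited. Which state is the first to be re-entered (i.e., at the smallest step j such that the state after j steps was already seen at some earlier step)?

Run of D on w = 1 1 1 0 1 1:
  step 0: S0  (start)
  step 1: S1  (read 1: S0→S1)
  step 2: S1  (read 1: S1→S1)   ← first repeat (S1 seen earlier)
  step 3: S1  (read 1: S1→S1)
  step 4: S3  (read 0: S1→S3)
  step 5: S0  (read 1: S3→S0)
  step 6: S1  (read 1: S0→S1)

The earliest repeat is at step j = 2: D is in S1, which it already visited at step i = 1.
The DFA has 4 states, so the proof of the pumping lemma guarantees a repeated state among the first 4+1 visited; the segment between the two visits is the pumpable y.

S1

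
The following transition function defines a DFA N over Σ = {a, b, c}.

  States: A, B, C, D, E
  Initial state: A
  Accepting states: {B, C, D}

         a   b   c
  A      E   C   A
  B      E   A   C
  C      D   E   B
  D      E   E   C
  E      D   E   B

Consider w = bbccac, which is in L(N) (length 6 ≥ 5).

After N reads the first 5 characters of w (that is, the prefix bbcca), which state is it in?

Run of N on the first 5 characters of w = b b c c a:
  step 0: A  (start)
  step 1: C  (read b: A→C)
  step 2: E  (read b: C→E)
  step 3: B  (read c: E→B)
  step 4: C  (read c: B→C)
  step 5: D  (read a: C→D)

After reading 5 characters, N is in state D.

D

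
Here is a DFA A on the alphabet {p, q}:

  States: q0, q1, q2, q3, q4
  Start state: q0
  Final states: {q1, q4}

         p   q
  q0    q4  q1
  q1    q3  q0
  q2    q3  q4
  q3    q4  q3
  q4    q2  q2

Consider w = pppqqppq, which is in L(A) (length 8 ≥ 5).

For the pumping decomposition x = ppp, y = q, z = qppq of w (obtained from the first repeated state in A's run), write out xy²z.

xy^2z = ppp·q·q·qppq = pppqqqppq.
Reading y = q takes A from q3 back to q3, so after x·y·y the machine is still in q3, and z then leads to the accepting state q4. Hence pppqqqppq ∈ L(A).

pppqqqppq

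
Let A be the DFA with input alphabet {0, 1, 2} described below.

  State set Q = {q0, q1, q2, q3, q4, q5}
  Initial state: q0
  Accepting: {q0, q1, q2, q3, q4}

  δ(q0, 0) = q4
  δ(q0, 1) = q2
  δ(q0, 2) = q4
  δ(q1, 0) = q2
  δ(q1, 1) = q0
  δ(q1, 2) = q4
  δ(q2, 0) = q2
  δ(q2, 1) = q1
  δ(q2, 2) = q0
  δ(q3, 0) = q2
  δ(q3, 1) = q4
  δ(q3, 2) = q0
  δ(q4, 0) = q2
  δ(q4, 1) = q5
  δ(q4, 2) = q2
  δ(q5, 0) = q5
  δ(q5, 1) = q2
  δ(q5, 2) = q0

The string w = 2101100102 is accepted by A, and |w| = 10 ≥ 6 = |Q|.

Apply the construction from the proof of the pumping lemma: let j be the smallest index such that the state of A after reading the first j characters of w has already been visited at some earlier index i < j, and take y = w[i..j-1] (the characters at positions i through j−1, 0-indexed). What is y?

0

State sequence: q0 -2-> q4 -1-> q5 -0-> q5 -1-> q2 -1-> q1 -0-> q2 -0-> q2 -1-> q1 -0-> q2 -2-> q0
First repeat at step 3: q5 was already visited.

So i = 2, j = 3, giving x = w[0:2] = 21, y = w[2:3] = 0, z = w[3:10] = 1100102.
Check: |xy| = 3 ≤ 6 and |y| = 1 ≥ 1. Reading y takes A from q5 back to q5, so every xyⁱz is accepted.
Since A has 6 states, any run of length ≥ 6 visits 6+1 states, so by pigeonhole some state repeats within the first 6 steps — that repeat gives the pumpable loop.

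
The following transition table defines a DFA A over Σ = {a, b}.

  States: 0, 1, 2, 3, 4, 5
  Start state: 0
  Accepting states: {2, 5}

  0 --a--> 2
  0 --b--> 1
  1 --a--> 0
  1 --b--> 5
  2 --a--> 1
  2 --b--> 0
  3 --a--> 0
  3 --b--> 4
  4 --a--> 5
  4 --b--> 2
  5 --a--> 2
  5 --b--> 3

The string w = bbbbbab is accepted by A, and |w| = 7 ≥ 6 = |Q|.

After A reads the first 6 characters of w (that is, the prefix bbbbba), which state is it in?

1

State sequence: 0 -b-> 1 -b-> 5 -b-> 3 -b-> 4 -b-> 2 -a-> 1

After reading 6 characters, A is in state 1.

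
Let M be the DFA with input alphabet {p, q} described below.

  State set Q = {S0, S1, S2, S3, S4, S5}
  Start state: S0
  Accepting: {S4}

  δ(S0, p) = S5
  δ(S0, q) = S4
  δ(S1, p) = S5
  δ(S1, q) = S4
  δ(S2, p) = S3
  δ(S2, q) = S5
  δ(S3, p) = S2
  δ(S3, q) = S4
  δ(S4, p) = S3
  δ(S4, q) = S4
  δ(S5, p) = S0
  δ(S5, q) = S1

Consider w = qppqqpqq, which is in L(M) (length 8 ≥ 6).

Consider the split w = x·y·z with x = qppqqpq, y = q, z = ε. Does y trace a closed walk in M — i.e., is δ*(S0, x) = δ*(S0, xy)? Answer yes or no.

no

State sequence: S0 -q-> S4 -p-> S3 -p-> S2 -q-> S5 -q-> S1 -p-> S5 -q-> S1 -q-> S4

After x (step 7): S1. After xy (step 8): S4.
They differ (S1 ≠ S4), so y is not a cycle from the state after x; this split is not the one the pumping-lemma construction produces, and pumping y need not keep the string in L(M).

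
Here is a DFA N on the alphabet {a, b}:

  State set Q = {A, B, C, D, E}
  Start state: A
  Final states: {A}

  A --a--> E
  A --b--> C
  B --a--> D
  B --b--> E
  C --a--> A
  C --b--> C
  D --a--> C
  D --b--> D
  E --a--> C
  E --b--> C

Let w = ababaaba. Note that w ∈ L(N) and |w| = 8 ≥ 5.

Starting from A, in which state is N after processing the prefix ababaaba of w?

A

Run of N on the first 8 characters of w = a b a b a a b a:
  step 0: A  (start)
  step 1: E  (read a: A→E)
  step 2: C  (read b: E→C)
  step 3: A  (read a: C→A)
  step 4: C  (read b: A→C)
  step 5: A  (read a: C→A)
  step 6: E  (read a: A→E)
  step 7: C  (read b: E→C)
  step 8: A  (read a: C→A)

After reading 8 characters, N is in state A.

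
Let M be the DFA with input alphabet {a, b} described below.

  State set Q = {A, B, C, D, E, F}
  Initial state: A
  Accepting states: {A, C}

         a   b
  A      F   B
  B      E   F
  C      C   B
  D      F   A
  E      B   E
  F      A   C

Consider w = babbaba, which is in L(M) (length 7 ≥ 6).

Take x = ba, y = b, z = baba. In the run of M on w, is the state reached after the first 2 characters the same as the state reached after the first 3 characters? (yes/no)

yes

Run of M on the first 3 characters of w = b a b:
  step 0: A  (start)
  step 1: B  (read b: A→B)
  step 2: E  (read a: B→E)
  step 3: E  (read b: E→E)

After x (step 2): E. After xy (step 3): E.
They match, so y = b drives M around a cycle from E back to itself; pumping y any number of times keeps M in E before reading z, and xyⁱz ∈ L(M) for every i ≥ 0.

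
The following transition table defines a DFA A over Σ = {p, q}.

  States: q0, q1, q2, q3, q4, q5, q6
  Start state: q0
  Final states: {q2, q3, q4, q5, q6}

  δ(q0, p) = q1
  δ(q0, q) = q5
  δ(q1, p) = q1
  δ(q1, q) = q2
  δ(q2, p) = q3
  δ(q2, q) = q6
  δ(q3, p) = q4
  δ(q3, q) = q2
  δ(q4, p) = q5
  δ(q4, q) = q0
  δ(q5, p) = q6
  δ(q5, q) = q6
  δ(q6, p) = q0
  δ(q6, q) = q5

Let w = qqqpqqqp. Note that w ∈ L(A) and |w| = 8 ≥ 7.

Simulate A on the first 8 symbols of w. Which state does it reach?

State sequence: q0 -q-> q5 -q-> q6 -q-> q5 -p-> q6 -q-> q5 -q-> q6 -q-> q5 -p-> q6

After reading 8 characters, A is in state q6.
(This kind of state-tracing is the core of the pumping-lemma construction: with 7 states, pigeonhole forces a repeat within the first 7 steps.)

q6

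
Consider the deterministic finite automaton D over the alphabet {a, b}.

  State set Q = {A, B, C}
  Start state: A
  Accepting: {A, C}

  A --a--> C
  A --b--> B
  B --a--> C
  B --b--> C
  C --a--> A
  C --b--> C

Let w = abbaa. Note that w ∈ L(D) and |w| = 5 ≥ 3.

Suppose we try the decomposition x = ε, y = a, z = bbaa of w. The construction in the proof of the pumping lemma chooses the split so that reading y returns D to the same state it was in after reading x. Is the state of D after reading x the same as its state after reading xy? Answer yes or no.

no

Run of D on the first 1 characters of w = a:
  step 0: A  (start)
  step 1: C  (read a: A→C)

After x (step 0): A. After xy (step 1): C.
They differ (A ≠ C), so y is not a cycle from the state after x; this split is not the one the pumping-lemma construction produces, and pumping y need not keep the string in L(D).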